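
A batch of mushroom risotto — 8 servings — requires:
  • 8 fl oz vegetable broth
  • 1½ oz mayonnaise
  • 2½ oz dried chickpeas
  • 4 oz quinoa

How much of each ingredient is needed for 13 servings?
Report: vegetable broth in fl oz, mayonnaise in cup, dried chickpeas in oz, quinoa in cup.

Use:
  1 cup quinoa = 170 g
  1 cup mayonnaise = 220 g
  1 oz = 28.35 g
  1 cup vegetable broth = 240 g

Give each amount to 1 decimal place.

Scaling factor: 13/8 = 1.625.
vegetable broth: 8 fl oz × 13/8 = 13.0 fl oz
mayonnaise: 1.5 oz × 13/8 × 28.35 g/oz ÷ 220 g/cup ≈ 0.3 cup
dried chickpeas: 2.5 oz × 13/8 ≈ 4.1 oz
quinoa: 4 oz × 13/8 × 28.35 g/oz ÷ 170 g/cup ≈ 1.1 cup

vegetable broth: 13.0 fl oz; mayonnaise: 0.3 cup; dried chickpeas: 4.1 oz; quinoa: 1.1 cup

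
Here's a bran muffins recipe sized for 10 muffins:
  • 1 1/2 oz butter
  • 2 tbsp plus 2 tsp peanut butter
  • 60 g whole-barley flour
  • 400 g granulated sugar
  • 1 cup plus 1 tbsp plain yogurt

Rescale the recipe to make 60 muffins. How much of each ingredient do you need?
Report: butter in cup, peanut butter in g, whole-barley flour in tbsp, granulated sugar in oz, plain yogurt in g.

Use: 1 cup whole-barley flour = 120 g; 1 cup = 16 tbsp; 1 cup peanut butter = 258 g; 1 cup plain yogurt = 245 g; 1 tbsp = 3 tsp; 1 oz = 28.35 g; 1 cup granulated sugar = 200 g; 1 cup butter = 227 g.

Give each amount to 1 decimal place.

Scaling factor: 60/10 = 6.
butter: 1.5 oz × 6 × 28.35 g/oz ÷ 227 g/cup ≈ 1.1 cup
peanut butter: (2 tbsp + 2 tsp = 8/3 tbsp) × 6 ÷ 16 tbsp/cup × 258 g/cup = 258.0 g
whole-barley flour: 60 g × 6 ÷ 120 g/cup × 16 tbsp/cup = 48.0 tbsp
granulated sugar: 400 g × 6 ÷ 28.35 g/oz ≈ 84.7 oz
plain yogurt: (1 cup + 1 tbsp = 1.0625 cup) × 6 × 245 g/cup ≈ 1561.9 g

butter: 1.1 cup; peanut butter: 258.0 g; whole-barley flour: 48.0 tbsp; granulated sugar: 84.7 oz; plain yogurt: 1561.9 g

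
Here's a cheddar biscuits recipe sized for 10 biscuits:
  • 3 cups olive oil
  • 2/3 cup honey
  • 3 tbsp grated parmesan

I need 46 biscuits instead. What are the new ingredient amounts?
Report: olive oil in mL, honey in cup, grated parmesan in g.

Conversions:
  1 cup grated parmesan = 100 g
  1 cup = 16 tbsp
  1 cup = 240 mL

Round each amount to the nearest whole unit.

olive oil: 3312 mL; honey: 3 cup; grated parmesan: 86 g

Scaling factor: 46/10 = 23/5 = 4.6.
olive oil: 3 cup × 23/5 × 240 mL/cup = 3312 mL
honey: 2/3 cup × 23/5 ≈ 3 cup
grated parmesan: 3 tbsp × 23/5 ÷ 16 tbsp/cup × 100 g/cup ≈ 86 g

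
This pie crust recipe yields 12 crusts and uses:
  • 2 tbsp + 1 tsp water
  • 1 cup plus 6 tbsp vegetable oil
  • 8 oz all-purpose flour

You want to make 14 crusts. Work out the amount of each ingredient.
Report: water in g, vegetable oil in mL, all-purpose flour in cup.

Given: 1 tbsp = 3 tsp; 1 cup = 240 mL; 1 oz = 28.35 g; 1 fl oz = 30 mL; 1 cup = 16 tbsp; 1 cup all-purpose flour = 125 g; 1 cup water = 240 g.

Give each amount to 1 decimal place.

water: 40.8 g; vegetable oil: 385.0 mL; all-purpose flour: 2.1 cup

Scaling factor: 14/12 = 7/6.
water: (2 tbsp + 1 tsp = 7/3 tbsp) × 7/6 ÷ 16 tbsp/cup × 240 g/cup ≈ 40.8 g
vegetable oil: (1 cup + 6 tbsp = 1.375 cup) × 7/6 × 240 mL/cup = 385.0 mL
all-purpose flour: 8 oz × 7/6 × 28.35 g/oz ÷ 125 g/cup ≈ 2.1 cup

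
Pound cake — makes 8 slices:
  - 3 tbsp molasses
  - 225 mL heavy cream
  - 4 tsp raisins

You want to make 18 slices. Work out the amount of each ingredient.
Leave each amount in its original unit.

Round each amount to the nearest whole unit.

molasses: 7 tbsp; heavy cream: 506 mL; raisins: 9 tsp

Scaling factor: 18/8 = 9/4 = 2.25.
molasses: 3 tbsp × 9/4 ≈ 7 tbsp
heavy cream: 225 mL × 9/4 ≈ 506 mL
raisins: 4 tsp × 9/4 = 9 tsp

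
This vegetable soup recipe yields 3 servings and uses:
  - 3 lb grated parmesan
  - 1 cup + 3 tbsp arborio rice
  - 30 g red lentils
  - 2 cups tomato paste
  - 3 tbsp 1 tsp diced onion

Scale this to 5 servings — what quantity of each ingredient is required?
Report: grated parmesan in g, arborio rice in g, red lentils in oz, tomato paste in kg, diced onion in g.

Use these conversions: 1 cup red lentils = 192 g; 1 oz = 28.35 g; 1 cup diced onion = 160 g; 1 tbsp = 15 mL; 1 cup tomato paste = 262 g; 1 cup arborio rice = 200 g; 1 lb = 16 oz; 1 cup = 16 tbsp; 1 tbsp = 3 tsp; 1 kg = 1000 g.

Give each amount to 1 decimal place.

Scaling factor: 5/3.
grated parmesan: 3 lb × 5/3 × 16 oz/lb × 28.35 g/oz = 2268.0 g
arborio rice: (1 cup + 3 tbsp = 1.1875 cup) × 5/3 × 200 g/cup ≈ 395.8 g
red lentils: 30 g × 5/3 ÷ 28.35 g/oz ≈ 1.8 oz
tomato paste: 2 cup × 5/3 × 262 g/cup ÷ 1000 g/kg ≈ 0.9 kg
diced onion: (3 tbsp + 1 tsp = 10/3 tbsp) × 5/3 ÷ 16 tbsp/cup × 160 g/cup ≈ 55.6 g

grated parmesan: 2268.0 g; arborio rice: 395.8 g; red lentils: 1.8 oz; tomato paste: 0.9 kg; diced onion: 55.6 g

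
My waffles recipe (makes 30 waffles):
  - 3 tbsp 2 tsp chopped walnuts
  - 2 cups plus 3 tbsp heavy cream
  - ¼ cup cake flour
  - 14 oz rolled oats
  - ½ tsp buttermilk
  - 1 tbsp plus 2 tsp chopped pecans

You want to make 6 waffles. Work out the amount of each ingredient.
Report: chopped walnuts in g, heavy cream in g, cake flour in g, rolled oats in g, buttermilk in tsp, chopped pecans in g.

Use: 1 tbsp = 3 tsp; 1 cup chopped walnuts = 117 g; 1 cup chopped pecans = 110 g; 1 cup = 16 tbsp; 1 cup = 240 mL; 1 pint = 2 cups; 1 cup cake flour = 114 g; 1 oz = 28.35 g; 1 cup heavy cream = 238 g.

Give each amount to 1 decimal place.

Scaling factor: 6/30 = 1/5 = 0.2.
chopped walnuts: (3 tbsp + 2 tsp = 11/3 tbsp) × 1/5 ÷ 16 tbsp/cup × 117 g/cup ≈ 5.4 g
heavy cream: (2 cup + 3 tbsp = 2.1875 cup) × 1/5 × 238 g/cup ≈ 104.1 g
cake flour: 0.25 cup × 1/5 × 114 g/cup = 5.7 g
rolled oats: 14 oz × 1/5 × 28.35 g/oz ≈ 79.4 g
buttermilk: 0.5 tsp × 1/5 = 0.1 tsp
chopped pecans: (1 tbsp + 2 tsp = 5/3 tbsp) × 1/5 ÷ 16 tbsp/cup × 110 g/cup ≈ 2.3 g

chopped walnuts: 5.4 g; heavy cream: 104.1 g; cake flour: 5.7 g; rolled oats: 79.4 g; buttermilk: 0.1 tsp; chopped pecans: 2.3 g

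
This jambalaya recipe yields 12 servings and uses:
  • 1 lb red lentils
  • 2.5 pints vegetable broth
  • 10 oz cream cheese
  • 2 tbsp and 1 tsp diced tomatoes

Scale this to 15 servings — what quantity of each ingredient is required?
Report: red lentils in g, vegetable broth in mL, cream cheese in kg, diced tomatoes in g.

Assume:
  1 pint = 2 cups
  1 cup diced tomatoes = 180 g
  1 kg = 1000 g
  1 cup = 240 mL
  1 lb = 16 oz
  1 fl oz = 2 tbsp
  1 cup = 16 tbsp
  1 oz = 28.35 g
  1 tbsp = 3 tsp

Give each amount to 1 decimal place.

red lentils: 567.0 g; vegetable broth: 1500.0 mL; cream cheese: 0.4 kg; diced tomatoes: 32.8 g

Scaling factor: 15/12 = 5/4 = 1.25.
red lentils: 1 lb × 5/4 × 16 oz/lb × 28.35 g/oz = 567.0 g
vegetable broth: 2.5 pint × 5/4 × 2 cup/pint × 240 mL/cup = 1500.0 mL
cream cheese: 10 oz × 5/4 × 28.35 g/oz ÷ 1000 g/kg ≈ 0.4 kg
diced tomatoes: (2 tbsp + 1 tsp = 7/3 tbsp) × 5/4 ÷ 16 tbsp/cup × 180 g/cup ≈ 32.8 g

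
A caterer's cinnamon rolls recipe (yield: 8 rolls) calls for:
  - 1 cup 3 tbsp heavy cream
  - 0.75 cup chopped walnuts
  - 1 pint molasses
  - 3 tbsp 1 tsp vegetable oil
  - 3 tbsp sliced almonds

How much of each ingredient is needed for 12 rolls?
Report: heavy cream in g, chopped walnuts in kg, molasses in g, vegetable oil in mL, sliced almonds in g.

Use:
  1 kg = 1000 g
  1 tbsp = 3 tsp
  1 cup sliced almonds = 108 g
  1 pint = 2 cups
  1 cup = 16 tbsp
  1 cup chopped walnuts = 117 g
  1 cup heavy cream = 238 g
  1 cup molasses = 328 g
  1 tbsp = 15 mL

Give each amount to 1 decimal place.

heavy cream: 423.9 g; chopped walnuts: 0.1 kg; molasses: 984.0 g; vegetable oil: 75.0 mL; sliced almonds: 30.4 g

Scaling factor: 12/8 = 3/2 = 1.5.
heavy cream: (1 cup + 3 tbsp = 1.1875 cup) × 3/2 × 238 g/cup ≈ 423.9 g
chopped walnuts: 0.75 cup × 3/2 × 117 g/cup ÷ 1000 g/kg ≈ 0.1 kg
molasses: 1 pint × 3/2 × 2 cup/pint × 328 g/cup = 984.0 g
vegetable oil: (3 tbsp + 1 tsp = 10/3 tbsp) × 3/2 × 15 mL/tbsp = 75.0 mL
sliced almonds: 3 tbsp × 3/2 ÷ 16 tbsp/cup × 108 g/cup ≈ 30.4 g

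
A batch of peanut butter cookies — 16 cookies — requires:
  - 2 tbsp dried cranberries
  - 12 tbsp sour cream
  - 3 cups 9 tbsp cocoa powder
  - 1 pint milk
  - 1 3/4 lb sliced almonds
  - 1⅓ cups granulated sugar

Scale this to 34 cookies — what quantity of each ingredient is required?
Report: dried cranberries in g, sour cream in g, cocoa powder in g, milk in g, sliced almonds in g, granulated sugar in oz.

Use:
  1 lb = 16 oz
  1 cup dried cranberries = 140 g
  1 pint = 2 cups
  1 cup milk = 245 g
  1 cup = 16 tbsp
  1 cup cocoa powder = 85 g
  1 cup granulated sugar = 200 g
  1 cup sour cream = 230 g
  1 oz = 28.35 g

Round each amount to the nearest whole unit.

dried cranberries: 37 g; sour cream: 367 g; cocoa powder: 643 g; milk: 1041 g; sliced almonds: 1687 g; granulated sugar: 20 oz

Scaling factor: 34/16 = 17/8 = 2.125.
dried cranberries: 2 tbsp × 17/8 ÷ 16 tbsp/cup × 140 g/cup ≈ 37 g
sour cream: 12 tbsp × 17/8 ÷ 16 tbsp/cup × 230 g/cup ≈ 367 g
cocoa powder: (3 cup + 9 tbsp = 3.5625 cup) × 17/8 × 85 g/cup ≈ 643 g
milk: 1 pint × 17/8 × 2 cup/pint × 245 g/cup ≈ 1041 g
sliced almonds: 1.75 lb × 17/8 × 16 oz/lb × 28.35 g/oz ≈ 1687 g
granulated sugar: 4/3 cup × 17/8 × 200 g/cup ÷ 28.35 g/oz ≈ 20 oz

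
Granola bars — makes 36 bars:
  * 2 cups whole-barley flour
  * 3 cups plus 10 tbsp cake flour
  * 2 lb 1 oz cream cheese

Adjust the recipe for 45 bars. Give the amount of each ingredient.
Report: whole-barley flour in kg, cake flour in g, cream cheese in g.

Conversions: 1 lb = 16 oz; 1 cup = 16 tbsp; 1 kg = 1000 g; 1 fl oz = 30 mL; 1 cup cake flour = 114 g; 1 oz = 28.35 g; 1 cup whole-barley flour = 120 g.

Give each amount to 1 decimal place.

Scaling factor: 45/36 = 5/4 = 1.25.
whole-barley flour: 2 cup × 5/4 × 120 g/cup ÷ 1000 g/kg = 0.3 kg
cake flour: (3 cup + 10 tbsp = 3.625 cup) × 5/4 × 114 g/cup ≈ 516.6 g
cream cheese: (2 lb + 1 oz = 2.0625 lb) × 5/4 × 16 oz/lb × 28.35 g/oz ≈ 1169.4 g

whole-barley flour: 0.3 kg; cake flour: 516.6 g; cream cheese: 1169.4 g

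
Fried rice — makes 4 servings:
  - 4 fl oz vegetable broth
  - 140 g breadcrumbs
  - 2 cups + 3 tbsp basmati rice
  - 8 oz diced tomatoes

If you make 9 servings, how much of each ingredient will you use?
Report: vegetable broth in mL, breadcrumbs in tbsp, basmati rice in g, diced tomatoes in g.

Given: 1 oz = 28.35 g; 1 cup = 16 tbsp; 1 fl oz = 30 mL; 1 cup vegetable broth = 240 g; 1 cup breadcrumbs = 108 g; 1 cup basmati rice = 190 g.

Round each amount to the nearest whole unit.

Scaling factor: 9/4 = 2.25.
vegetable broth: 4 fl oz × 9/4 × 30 mL/fl oz = 270 mL
breadcrumbs: 140 g × 9/4 ÷ 108 g/cup × 16 tbsp/cup ≈ 47 tbsp
basmati rice: (2 cup + 3 tbsp = 2.1875 cup) × 9/4 × 190 g/cup ≈ 935 g
diced tomatoes: 8 oz × 9/4 × 28.35 g/oz ≈ 510 g

vegetable broth: 270 mL; breadcrumbs: 47 tbsp; basmati rice: 935 g; diced tomatoes: 510 g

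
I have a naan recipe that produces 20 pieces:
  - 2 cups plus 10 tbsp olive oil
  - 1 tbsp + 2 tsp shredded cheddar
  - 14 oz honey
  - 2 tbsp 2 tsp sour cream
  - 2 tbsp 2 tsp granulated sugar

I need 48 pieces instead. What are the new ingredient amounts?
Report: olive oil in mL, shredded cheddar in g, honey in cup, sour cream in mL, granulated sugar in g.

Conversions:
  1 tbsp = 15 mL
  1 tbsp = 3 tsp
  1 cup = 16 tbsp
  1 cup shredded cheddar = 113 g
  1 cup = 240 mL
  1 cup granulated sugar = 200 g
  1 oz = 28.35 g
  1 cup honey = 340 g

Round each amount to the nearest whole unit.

olive oil: 1512 mL; shredded cheddar: 28 g; honey: 3 cup; sour cream: 96 mL; granulated sugar: 80 g

Scaling factor: 48/20 = 12/5 = 2.4.
olive oil: (2 cup + 10 tbsp = 2.625 cup) × 12/5 × 240 mL/cup = 1512 mL
shredded cheddar: (1 tbsp + 2 tsp = 5/3 tbsp) × 12/5 ÷ 16 tbsp/cup × 113 g/cup ≈ 28 g
honey: 14 oz × 12/5 × 28.35 g/oz ÷ 340 g/cup ≈ 3 cup
sour cream: (2 tbsp + 2 tsp = 8/3 tbsp) × 12/5 × 15 mL/tbsp = 96 mL
granulated sugar: (2 tbsp + 2 tsp = 8/3 tbsp) × 12/5 ÷ 16 tbsp/cup × 200 g/cup = 80 g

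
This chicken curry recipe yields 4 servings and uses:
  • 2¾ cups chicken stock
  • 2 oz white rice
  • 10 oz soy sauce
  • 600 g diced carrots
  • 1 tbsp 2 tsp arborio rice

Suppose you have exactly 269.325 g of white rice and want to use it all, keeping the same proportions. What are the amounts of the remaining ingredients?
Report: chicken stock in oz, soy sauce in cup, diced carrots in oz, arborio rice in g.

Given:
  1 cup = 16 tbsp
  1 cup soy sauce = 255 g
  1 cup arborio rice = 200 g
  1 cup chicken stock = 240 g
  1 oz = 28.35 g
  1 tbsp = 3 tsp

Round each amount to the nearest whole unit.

chicken stock: 111 oz; soy sauce: 5 cup; diced carrots: 101 oz; arborio rice: 99 g

The original recipe has 56.7 g of white rice, so the scaling factor is 269.325 ÷ 56.7 = 19/4 = 4.75.
chicken stock: 2.75 cup × 19/4 × 240 g/cup ÷ 28.35 g/oz ≈ 111 oz
soy sauce: 10 oz × 19/4 × 28.35 g/oz ÷ 255 g/cup ≈ 5 cup
diced carrots: 600 g × 19/4 ÷ 28.35 g/oz ≈ 101 oz
arborio rice: (1 tbsp + 2 tsp = 5/3 tbsp) × 19/4 ÷ 16 tbsp/cup × 200 g/cup ≈ 99 g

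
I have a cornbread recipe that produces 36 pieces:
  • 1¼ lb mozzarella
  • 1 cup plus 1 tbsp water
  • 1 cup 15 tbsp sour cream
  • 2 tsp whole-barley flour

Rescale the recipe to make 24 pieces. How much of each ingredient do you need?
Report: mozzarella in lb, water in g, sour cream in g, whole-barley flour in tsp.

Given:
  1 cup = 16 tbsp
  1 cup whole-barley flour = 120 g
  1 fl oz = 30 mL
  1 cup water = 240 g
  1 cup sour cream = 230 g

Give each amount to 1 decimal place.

mozzarella: 0.8 lb; water: 170.0 g; sour cream: 297.1 g; whole-barley flour: 1.3 tsp

Scaling factor: 24/36 = 2/3.
mozzarella: 1.25 lb × 2/3 ≈ 0.8 lb
water: (1 cup + 1 tbsp = 1.0625 cup) × 2/3 × 240 g/cup = 170.0 g
sour cream: (1 cup + 15 tbsp = 1.9375 cup) × 2/3 × 230 g/cup ≈ 297.1 g
whole-barley flour: 2 tsp × 2/3 ≈ 1.3 tsp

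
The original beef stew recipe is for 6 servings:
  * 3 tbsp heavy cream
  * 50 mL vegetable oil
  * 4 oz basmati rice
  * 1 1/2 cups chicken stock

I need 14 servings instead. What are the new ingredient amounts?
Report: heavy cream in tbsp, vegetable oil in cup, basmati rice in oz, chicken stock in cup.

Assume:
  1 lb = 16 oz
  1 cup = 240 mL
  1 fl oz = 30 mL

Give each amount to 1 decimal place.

heavy cream: 7.0 tbsp; vegetable oil: 0.5 cup; basmati rice: 9.3 oz; chicken stock: 3.5 cup

Scaling factor: 14/6 = 7/3.
heavy cream: 3 tbsp × 7/3 = 7.0 tbsp
vegetable oil: 50 mL × 7/3 ÷ 240 mL/cup ≈ 0.5 cup
basmati rice: 4 oz × 7/3 ≈ 9.3 oz
chicken stock: 1.5 cup × 7/3 = 3.5 cup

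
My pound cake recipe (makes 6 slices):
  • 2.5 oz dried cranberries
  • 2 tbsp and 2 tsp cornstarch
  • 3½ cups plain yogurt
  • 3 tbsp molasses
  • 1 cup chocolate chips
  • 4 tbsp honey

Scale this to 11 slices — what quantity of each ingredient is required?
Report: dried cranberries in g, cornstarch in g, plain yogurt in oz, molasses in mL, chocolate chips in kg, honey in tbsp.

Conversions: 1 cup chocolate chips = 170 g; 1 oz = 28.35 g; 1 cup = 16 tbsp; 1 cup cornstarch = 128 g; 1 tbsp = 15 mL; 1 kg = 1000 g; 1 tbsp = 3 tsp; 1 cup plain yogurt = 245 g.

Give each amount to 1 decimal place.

Scaling factor: 11/6.
dried cranberries: 2.5 oz × 11/6 × 28.35 g/oz ≈ 129.9 g
cornstarch: (2 tbsp + 2 tsp = 8/3 tbsp) × 11/6 ÷ 16 tbsp/cup × 128 g/cup ≈ 39.1 g
plain yogurt: 3.5 cup × 11/6 × 245 g/cup ÷ 28.35 g/oz ≈ 55.5 oz
molasses: 3 tbsp × 11/6 × 15 mL/tbsp = 82.5 mL
chocolate chips: 1 cup × 11/6 × 170 g/cup ÷ 1000 g/kg ≈ 0.3 kg
honey: 4 tbsp × 11/6 ≈ 7.3 tbsp

dried cranberries: 129.9 g; cornstarch: 39.1 g; plain yogurt: 55.5 oz; molasses: 82.5 mL; chocolate chips: 0.3 kg; honey: 7.3 tbsp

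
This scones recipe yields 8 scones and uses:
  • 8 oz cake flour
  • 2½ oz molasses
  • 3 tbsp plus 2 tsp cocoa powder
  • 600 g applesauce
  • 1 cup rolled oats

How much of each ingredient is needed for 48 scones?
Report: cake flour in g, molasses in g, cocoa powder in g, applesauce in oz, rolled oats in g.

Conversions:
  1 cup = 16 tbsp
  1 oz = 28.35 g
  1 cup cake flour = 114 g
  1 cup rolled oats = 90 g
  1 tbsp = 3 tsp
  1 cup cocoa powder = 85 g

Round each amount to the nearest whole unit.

Scaling factor: 48/8 = 6.
cake flour: 8 oz × 6 × 28.35 g/oz ≈ 1361 g
molasses: 2.5 oz × 6 × 28.35 g/oz ≈ 425 g
cocoa powder: (3 tbsp + 2 tsp = 11/3 tbsp) × 6 ÷ 16 tbsp/cup × 85 g/cup ≈ 117 g
applesauce: 600 g × 6 ÷ 28.35 g/oz ≈ 127 oz
rolled oats: 1 cup × 6 × 90 g/cup = 540 g

cake flour: 1361 g; molasses: 425 g; cocoa powder: 117 g; applesauce: 127 oz; rolled oats: 540 g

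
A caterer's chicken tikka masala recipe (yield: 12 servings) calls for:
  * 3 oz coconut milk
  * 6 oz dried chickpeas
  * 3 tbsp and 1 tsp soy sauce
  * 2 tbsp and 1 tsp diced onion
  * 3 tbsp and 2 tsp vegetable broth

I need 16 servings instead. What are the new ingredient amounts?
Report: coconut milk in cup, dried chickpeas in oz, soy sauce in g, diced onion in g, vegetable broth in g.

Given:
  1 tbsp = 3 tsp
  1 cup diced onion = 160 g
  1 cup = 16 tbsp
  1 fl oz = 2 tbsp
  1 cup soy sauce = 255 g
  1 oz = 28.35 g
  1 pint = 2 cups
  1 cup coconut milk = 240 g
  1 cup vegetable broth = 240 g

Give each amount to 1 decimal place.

Scaling factor: 16/12 = 4/3.
coconut milk: 3 oz × 4/3 × 28.35 g/oz ÷ 240 g/cup ≈ 0.5 cup
dried chickpeas: 6 oz × 4/3 = 8.0 oz
soy sauce: (3 tbsp + 1 tsp = 10/3 tbsp) × 4/3 ÷ 16 tbsp/cup × 255 g/cup ≈ 70.8 g
diced onion: (2 tbsp + 1 tsp = 7/3 tbsp) × 4/3 ÷ 16 tbsp/cup × 160 g/cup ≈ 31.1 g
vegetable broth: (3 tbsp + 2 tsp = 11/3 tbsp) × 4/3 ÷ 16 tbsp/cup × 240 g/cup ≈ 73.3 g

coconut milk: 0.5 cup; dried chickpeas: 8.0 oz; soy sauce: 70.8 g; diced onion: 31.1 g; vegetable broth: 73.3 g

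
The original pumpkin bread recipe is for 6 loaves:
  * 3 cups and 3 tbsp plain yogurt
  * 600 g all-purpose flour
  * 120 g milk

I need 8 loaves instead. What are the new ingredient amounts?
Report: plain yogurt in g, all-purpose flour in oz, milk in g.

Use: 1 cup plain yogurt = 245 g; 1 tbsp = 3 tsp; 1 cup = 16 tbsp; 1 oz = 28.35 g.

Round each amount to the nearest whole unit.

Scaling factor: 8/6 = 4/3.
plain yogurt: (3 cup + 3 tbsp = 3.1875 cup) × 4/3 × 245 g/cup ≈ 1041 g
all-purpose flour: 600 g × 4/3 ÷ 28.35 g/oz ≈ 28 oz
milk: 120 g × 4/3 = 160 g

plain yogurt: 1041 g; all-purpose flour: 28 oz; milk: 160 g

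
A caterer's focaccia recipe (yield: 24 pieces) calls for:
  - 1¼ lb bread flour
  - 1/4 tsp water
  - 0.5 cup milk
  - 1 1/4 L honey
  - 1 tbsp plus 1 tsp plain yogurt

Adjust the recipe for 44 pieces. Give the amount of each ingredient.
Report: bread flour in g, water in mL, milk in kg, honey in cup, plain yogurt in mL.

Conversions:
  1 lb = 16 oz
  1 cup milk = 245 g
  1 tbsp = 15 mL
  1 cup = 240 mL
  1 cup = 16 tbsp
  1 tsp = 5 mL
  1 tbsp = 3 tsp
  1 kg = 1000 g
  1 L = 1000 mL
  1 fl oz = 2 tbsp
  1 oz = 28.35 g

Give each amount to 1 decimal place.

bread flour: 1039.5 g; water: 2.3 mL; milk: 0.2 kg; honey: 9.5 cup; plain yogurt: 36.7 mL

Scaling factor: 44/24 = 11/6.
bread flour: 1.25 lb × 11/6 × 16 oz/lb × 28.35 g/oz = 1039.5 g
water: 0.25 tsp × 11/6 × 5 mL/tsp ≈ 2.3 mL
milk: 0.5 cup × 11/6 × 245 g/cup ÷ 1000 g/kg ≈ 0.2 kg
honey: 1.25 L × 11/6 × 1000 mL/L ÷ 240 mL/cup ≈ 9.5 cup
plain yogurt: (1 tbsp + 1 tsp = 4/3 tbsp) × 11/6 × 15 mL/tbsp ≈ 36.7 mL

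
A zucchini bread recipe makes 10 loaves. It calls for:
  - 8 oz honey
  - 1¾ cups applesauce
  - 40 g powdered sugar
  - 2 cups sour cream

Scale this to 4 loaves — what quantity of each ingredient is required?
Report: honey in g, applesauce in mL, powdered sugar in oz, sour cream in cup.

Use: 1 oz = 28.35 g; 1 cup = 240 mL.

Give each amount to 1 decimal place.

Scaling factor: 4/10 = 2/5 = 0.4.
honey: 8 oz × 2/5 × 28.35 g/oz ≈ 90.7 g
applesauce: 1.75 cup × 2/5 × 240 mL/cup = 168.0 mL
powdered sugar: 40 g × 2/5 ÷ 28.35 g/oz ≈ 0.6 oz
sour cream: 2 cup × 2/5 = 0.8 cup

honey: 90.7 g; applesauce: 168.0 mL; powdered sugar: 0.6 oz; sour cream: 0.8 cup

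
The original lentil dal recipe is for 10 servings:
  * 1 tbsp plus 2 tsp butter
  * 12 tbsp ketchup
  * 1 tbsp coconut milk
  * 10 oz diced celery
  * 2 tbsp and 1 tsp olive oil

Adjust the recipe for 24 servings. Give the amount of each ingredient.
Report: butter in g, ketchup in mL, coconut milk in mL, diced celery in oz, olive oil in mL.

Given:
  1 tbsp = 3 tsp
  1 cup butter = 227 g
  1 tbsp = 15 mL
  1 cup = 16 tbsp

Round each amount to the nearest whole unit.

butter: 57 g; ketchup: 432 mL; coconut milk: 36 mL; diced celery: 24 oz; olive oil: 84 mL

Scaling factor: 24/10 = 12/5 = 2.4.
butter: (1 tbsp + 2 tsp = 5/3 tbsp) × 12/5 ÷ 16 tbsp/cup × 227 g/cup ≈ 57 g
ketchup: 12 tbsp × 12/5 × 15 mL/tbsp = 432 mL
coconut milk: 1 tbsp × 12/5 × 15 mL/tbsp = 36 mL
diced celery: 10 oz × 12/5 = 24 oz
olive oil: (2 tbsp + 1 tsp = 7/3 tbsp) × 12/5 × 15 mL/tbsp = 84 mL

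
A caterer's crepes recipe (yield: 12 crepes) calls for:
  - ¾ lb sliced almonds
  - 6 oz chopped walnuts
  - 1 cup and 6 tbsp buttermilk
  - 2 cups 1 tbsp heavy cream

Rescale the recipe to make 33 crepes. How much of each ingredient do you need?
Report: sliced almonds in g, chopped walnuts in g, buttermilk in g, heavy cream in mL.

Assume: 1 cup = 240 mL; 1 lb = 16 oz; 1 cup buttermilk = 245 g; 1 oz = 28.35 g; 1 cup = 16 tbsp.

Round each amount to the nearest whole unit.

Scaling factor: 33/12 = 11/4 = 2.75.
sliced almonds: 0.75 lb × 11/4 × 16 oz/lb × 28.35 g/oz ≈ 936 g
chopped walnuts: 6 oz × 11/4 × 28.35 g/oz ≈ 468 g
buttermilk: (1 cup + 6 tbsp = 1.375 cup) × 11/4 × 245 g/cup ≈ 926 g
heavy cream: (2 cup + 1 tbsp = 2.0625 cup) × 11/4 × 240 mL/cup ≈ 1361 mL

sliced almonds: 936 g; chopped walnuts: 468 g; buttermilk: 926 g; heavy cream: 1361 mL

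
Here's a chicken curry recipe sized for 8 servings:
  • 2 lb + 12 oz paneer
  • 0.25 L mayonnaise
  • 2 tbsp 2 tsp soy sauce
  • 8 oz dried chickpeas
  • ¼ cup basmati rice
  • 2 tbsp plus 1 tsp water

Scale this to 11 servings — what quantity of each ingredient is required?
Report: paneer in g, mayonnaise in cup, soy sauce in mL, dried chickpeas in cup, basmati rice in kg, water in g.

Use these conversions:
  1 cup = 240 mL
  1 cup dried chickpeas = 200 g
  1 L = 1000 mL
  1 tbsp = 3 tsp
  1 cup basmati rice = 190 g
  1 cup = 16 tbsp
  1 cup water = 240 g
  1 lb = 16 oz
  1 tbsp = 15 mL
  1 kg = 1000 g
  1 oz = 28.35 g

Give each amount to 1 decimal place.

paneer: 1715.2 g; mayonnaise: 1.4 cup; soy sauce: 55.0 mL; dried chickpeas: 1.6 cup; basmati rice: 0.1 kg; water: 48.1 g

Scaling factor: 11/8 = 1.375.
paneer: (2 lb + 12 oz = 2.75 lb) × 11/8 × 16 oz/lb × 28.35 g/oz ≈ 1715.2 g
mayonnaise: 0.25 L × 11/8 × 1000 mL/L ÷ 240 mL/cup ≈ 1.4 cup
soy sauce: (2 tbsp + 2 tsp = 8/3 tbsp) × 11/8 × 15 mL/tbsp = 55.0 mL
dried chickpeas: 8 oz × 11/8 × 28.35 g/oz ÷ 200 g/cup ≈ 1.6 cup
basmati rice: 0.25 cup × 11/8 × 190 g/cup ÷ 1000 g/kg ≈ 0.1 kg
water: (2 tbsp + 1 tsp = 7/3 tbsp) × 11/8 ÷ 16 tbsp/cup × 240 g/cup ≈ 48.1 g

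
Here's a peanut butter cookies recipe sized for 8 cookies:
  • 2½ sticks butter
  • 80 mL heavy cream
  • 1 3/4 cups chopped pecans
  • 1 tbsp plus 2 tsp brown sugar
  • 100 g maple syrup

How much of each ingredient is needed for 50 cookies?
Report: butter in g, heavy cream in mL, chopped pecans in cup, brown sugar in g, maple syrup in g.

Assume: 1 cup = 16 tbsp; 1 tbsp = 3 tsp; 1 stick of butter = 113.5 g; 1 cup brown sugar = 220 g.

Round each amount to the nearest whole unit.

butter: 1773 g; heavy cream: 500 mL; chopped pecans: 11 cup; brown sugar: 143 g; maple syrup: 625 g

Scaling factor: 50/8 = 25/4 = 6.25.
butter: 2.5 stick × 25/4 × 113.5 g/stick ≈ 1773 g
heavy cream: 80 mL × 25/4 = 500 mL
chopped pecans: 1.75 cup × 25/4 ≈ 11 cup
brown sugar: (1 tbsp + 2 tsp = 5/3 tbsp) × 25/4 ÷ 16 tbsp/cup × 220 g/cup ≈ 143 g
maple syrup: 100 g × 25/4 = 625 g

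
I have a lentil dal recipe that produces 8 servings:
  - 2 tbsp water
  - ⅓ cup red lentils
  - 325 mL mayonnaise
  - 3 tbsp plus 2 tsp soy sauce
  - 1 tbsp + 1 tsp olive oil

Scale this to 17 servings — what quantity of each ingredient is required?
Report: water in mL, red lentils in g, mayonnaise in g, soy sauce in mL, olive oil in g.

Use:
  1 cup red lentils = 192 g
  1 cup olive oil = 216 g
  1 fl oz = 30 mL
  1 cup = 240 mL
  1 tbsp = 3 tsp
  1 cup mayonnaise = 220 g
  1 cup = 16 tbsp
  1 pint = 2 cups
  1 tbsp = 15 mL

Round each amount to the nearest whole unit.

Scaling factor: 17/8 = 2.125.
water: 2 tbsp × 17/8 × 15 mL/tbsp ≈ 64 mL
red lentils: 1/3 cup × 17/8 × 192 g/cup = 136 g
mayonnaise: 325 mL × 17/8 ÷ 240 mL/cup × 220 g/cup ≈ 633 g
soy sauce: (3 tbsp + 2 tsp = 11/3 tbsp) × 17/8 × 15 mL/tbsp ≈ 117 mL
olive oil: (1 tbsp + 1 tsp = 4/3 tbsp) × 17/8 ÷ 16 tbsp/cup × 216 g/cup ≈ 38 g

water: 64 mL; red lentils: 136 g; mayonnaise: 633 g; soy sauce: 117 mL; olive oil: 38 g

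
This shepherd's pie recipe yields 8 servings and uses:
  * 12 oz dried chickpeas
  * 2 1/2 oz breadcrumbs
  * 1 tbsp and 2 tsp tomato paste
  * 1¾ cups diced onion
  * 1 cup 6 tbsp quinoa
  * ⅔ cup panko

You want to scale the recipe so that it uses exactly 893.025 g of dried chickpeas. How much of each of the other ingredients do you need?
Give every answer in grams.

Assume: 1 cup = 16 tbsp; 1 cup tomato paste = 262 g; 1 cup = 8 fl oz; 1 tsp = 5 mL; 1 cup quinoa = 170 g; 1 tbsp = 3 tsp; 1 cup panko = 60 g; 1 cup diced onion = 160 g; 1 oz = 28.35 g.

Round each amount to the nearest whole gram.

The original recipe has 340.2 g of dried chickpeas, so the scaling factor is 893.025 ÷ 340.2 = 21/8 = 2.625.
breadcrumbs: 2.5 oz × 21/8 × 28.35 g/oz ≈ 186 g
tomato paste: (1 tbsp + 2 tsp = 5/3 tbsp) × 21/8 ÷ 16 tbsp/cup × 262 g/cup ≈ 72 g
diced onion: 1.75 cup × 21/8 × 160 g/cup = 735 g
quinoa: (1 cup + 6 tbsp = 1.375 cup) × 21/8 × 170 g/cup ≈ 614 g
panko: 2/3 cup × 21/8 × 60 g/cup = 105 g

breadcrumbs: 186 g; tomato paste: 72 g; diced onion: 735 g; quinoa: 614 g; panko: 105 g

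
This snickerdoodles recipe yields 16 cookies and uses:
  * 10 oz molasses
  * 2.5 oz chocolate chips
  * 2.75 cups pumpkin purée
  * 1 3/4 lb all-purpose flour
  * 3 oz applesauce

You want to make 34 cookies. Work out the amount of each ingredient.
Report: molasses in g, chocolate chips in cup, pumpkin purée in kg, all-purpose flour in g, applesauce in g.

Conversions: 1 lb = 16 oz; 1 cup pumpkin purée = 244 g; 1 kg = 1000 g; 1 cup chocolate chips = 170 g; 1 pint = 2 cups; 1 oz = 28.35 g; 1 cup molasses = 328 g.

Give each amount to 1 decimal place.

Scaling factor: 34/16 = 17/8 = 2.125.
molasses: 10 oz × 17/8 × 28.35 g/oz ≈ 602.4 g
chocolate chips: 2.5 oz × 17/8 × 28.35 g/oz ÷ 170 g/cup ≈ 0.9 cup
pumpkin purée: 2.75 cup × 17/8 × 244 g/cup ÷ 1000 g/kg ≈ 1.4 kg
all-purpose flour: 1.75 lb × 17/8 × 16 oz/lb × 28.35 g/oz ≈ 1686.8 g
applesauce: 3 oz × 17/8 × 28.35 g/oz ≈ 180.7 g

molasses: 602.4 g; chocolate chips: 0.9 cup; pumpkin purée: 1.4 kg; all-purpose flour: 1686.8 g; applesauce: 180.7 g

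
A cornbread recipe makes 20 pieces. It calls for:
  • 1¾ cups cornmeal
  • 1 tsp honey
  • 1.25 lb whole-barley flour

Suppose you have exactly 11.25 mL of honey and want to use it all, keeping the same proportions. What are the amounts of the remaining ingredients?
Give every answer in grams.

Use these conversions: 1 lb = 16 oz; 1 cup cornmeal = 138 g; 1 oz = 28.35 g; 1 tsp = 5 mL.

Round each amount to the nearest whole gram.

The original recipe has 5 mL of honey, so the scaling factor is 11.25 ÷ 5 = 9/4 = 2.25.
cornmeal: 1.75 cup × 9/4 × 138 g/cup ≈ 543 g
whole-barley flour: 1.25 lb × 9/4 × 16 oz/lb × 28.35 g/oz ≈ 1276 g

cornmeal: 543 g; whole-barley flour: 1276 g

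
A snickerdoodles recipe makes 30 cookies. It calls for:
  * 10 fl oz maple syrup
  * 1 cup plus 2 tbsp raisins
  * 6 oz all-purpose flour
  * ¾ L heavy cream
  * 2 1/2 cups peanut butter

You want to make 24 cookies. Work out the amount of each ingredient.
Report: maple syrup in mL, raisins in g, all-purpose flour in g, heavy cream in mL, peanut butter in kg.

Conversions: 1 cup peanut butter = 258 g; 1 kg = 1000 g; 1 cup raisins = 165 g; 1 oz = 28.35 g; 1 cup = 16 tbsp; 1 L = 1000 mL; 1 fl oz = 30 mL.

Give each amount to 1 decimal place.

maple syrup: 240.0 mL; raisins: 148.5 g; all-purpose flour: 136.1 g; heavy cream: 600.0 mL; peanut butter: 0.5 kg

Scaling factor: 24/30 = 4/5 = 0.8.
maple syrup: 10 fl oz × 4/5 × 30 mL/fl oz = 240.0 mL
raisins: (1 cup + 2 tbsp = 1.125 cup) × 4/5 × 165 g/cup = 148.5 g
all-purpose flour: 6 oz × 4/5 × 28.35 g/oz ≈ 136.1 g
heavy cream: 0.75 L × 4/5 × 1000 mL/L = 600.0 mL
peanut butter: 2.5 cup × 4/5 × 258 g/cup ÷ 1000 g/kg ≈ 0.5 kg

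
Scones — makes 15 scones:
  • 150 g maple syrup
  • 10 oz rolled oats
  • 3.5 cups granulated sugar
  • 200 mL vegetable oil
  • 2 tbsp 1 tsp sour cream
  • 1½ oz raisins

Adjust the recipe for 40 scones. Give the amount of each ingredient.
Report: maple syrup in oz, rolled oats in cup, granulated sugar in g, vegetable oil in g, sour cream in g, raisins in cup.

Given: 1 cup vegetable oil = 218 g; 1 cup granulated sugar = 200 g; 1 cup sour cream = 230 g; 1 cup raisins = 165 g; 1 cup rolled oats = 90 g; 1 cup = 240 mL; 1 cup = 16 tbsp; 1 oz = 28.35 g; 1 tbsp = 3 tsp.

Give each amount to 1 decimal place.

Scaling factor: 40/15 = 8/3.
maple syrup: 150 g × 8/3 ÷ 28.35 g/oz ≈ 14.1 oz
rolled oats: 10 oz × 8/3 × 28.35 g/oz ÷ 90 g/cup = 8.4 cup
granulated sugar: 3.5 cup × 8/3 × 200 g/cup ≈ 1866.7 g
vegetable oil: 200 mL × 8/3 ÷ 240 mL/cup × 218 g/cup ≈ 484.4 g
sour cream: (2 tbsp + 1 tsp = 7/3 tbsp) × 8/3 ÷ 16 tbsp/cup × 230 g/cup ≈ 89.4 g
raisins: 1.5 oz × 8/3 × 28.35 g/oz ÷ 165 g/cup ≈ 0.7 cup

maple syrup: 14.1 oz; rolled oats: 8.4 cup; granulated sugar: 1866.7 g; vegetable oil: 484.4 g; sour cream: 89.4 g; raisins: 0.7 cup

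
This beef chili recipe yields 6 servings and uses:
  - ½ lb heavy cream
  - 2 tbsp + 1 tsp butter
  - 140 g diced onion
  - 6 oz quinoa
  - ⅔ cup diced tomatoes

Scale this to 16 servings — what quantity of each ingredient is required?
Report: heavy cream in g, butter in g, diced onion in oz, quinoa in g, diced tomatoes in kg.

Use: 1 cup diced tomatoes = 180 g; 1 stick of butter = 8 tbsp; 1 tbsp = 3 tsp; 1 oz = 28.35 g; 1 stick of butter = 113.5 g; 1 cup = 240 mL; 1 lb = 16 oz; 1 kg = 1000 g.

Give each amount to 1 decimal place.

heavy cream: 604.8 g; butter: 88.3 g; diced onion: 13.2 oz; quinoa: 453.6 g; diced tomatoes: 0.3 kg

Scaling factor: 16/6 = 8/3.
heavy cream: 0.5 lb × 8/3 × 16 oz/lb × 28.35 g/oz = 604.8 g
butter: (2 tbsp + 1 tsp = 7/3 tbsp) × 8/3 ÷ 8 tbsp/stick × 113.5 g/stick ≈ 88.3 g
diced onion: 140 g × 8/3 ÷ 28.35 g/oz ≈ 13.2 oz
quinoa: 6 oz × 8/3 × 28.35 g/oz = 453.6 g
diced tomatoes: 2/3 cup × 8/3 × 180 g/cup ÷ 1000 g/kg ≈ 0.3 kg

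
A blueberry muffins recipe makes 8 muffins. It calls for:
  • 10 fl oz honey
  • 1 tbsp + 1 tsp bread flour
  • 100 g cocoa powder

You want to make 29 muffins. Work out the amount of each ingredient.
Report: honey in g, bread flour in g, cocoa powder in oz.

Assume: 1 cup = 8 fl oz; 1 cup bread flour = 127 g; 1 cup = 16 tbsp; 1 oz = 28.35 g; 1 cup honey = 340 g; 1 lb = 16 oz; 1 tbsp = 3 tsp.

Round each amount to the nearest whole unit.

Scaling factor: 29/8 = 3.625.
honey: 10 fl oz × 29/8 ÷ 8 fl oz/cup × 340 g/cup ≈ 1541 g
bread flour: (1 tbsp + 1 tsp = 4/3 tbsp) × 29/8 ÷ 16 tbsp/cup × 127 g/cup ≈ 38 g
cocoa powder: 100 g × 29/8 ÷ 28.35 g/oz ≈ 13 oz

honey: 1541 g; bread flour: 38 g; cocoa powder: 13 oz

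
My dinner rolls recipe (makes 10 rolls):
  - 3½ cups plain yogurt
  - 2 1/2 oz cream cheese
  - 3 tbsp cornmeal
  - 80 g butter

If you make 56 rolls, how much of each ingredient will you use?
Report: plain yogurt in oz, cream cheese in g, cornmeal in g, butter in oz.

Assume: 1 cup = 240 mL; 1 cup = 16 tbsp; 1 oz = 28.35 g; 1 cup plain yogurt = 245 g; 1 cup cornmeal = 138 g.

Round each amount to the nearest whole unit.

plain yogurt: 169 oz; cream cheese: 397 g; cornmeal: 145 g; butter: 16 oz

Scaling factor: 56/10 = 28/5 = 5.6.
plain yogurt: 3.5 cup × 28/5 × 245 g/cup ÷ 28.35 g/oz ≈ 169 oz
cream cheese: 2.5 oz × 28/5 × 28.35 g/oz ≈ 397 g
cornmeal: 3 tbsp × 28/5 ÷ 16 tbsp/cup × 138 g/cup ≈ 145 g
butter: 80 g × 28/5 ÷ 28.35 g/oz ≈ 16 oz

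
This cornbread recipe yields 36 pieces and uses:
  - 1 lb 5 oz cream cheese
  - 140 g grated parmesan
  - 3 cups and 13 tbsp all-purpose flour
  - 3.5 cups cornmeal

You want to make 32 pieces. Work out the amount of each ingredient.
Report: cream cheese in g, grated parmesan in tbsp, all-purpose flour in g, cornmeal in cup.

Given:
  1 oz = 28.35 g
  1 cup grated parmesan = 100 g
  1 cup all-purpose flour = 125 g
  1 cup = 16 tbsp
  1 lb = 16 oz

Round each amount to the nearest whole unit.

cream cheese: 529 g; grated parmesan: 20 tbsp; all-purpose flour: 424 g; cornmeal: 3 cup

Scaling factor: 32/36 = 8/9.
cream cheese: (1 lb + 5 oz = 1.3125 lb) × 8/9 × 16 oz/lb × 28.35 g/oz ≈ 529 g
grated parmesan: 140 g × 8/9 ÷ 100 g/cup × 16 tbsp/cup ≈ 20 tbsp
all-purpose flour: (3 cup + 13 tbsp = 3.8125 cup) × 8/9 × 125 g/cup ≈ 424 g
cornmeal: 3.5 cup × 8/9 ≈ 3 cup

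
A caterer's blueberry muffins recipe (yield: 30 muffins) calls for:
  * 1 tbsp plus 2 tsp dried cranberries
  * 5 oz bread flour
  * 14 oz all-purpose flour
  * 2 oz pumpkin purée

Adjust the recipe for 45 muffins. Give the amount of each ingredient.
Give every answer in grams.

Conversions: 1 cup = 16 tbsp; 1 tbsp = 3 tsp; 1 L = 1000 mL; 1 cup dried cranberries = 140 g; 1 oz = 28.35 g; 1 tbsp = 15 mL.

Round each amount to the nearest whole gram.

dried cranberries: 22 g; bread flour: 213 g; all-purpose flour: 595 g; pumpkin purée: 85 g

Scaling factor: 45/30 = 3/2 = 1.5.
dried cranberries: (1 tbsp + 2 tsp = 5/3 tbsp) × 3/2 ÷ 16 tbsp/cup × 140 g/cup ≈ 22 g
bread flour: 5 oz × 3/2 × 28.35 g/oz ≈ 213 g
all-purpose flour: 14 oz × 3/2 × 28.35 g/oz ≈ 595 g
pumpkin purée: 2 oz × 3/2 × 28.35 g/oz ≈ 85 g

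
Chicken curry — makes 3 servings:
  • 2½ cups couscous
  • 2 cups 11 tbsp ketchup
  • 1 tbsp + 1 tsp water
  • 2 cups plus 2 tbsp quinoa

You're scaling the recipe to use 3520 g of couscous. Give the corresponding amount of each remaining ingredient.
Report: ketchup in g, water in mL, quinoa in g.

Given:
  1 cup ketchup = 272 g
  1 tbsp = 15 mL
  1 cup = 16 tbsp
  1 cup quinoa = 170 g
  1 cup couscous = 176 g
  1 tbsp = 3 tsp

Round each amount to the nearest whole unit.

ketchup: 5848 g; water: 160 mL; quinoa: 2890 g

The original recipe has 440 g of couscous, so the scaling factor is 3520 ÷ 440 = 8.
ketchup: (2 cup + 11 tbsp = 2.6875 cup) × 8 × 272 g/cup = 5848 g
water: (1 tbsp + 1 tsp = 4/3 tbsp) × 8 × 15 mL/tbsp = 160 mL
quinoa: (2 cup + 2 tbsp = 2.125 cup) × 8 × 170 g/cup = 2890 g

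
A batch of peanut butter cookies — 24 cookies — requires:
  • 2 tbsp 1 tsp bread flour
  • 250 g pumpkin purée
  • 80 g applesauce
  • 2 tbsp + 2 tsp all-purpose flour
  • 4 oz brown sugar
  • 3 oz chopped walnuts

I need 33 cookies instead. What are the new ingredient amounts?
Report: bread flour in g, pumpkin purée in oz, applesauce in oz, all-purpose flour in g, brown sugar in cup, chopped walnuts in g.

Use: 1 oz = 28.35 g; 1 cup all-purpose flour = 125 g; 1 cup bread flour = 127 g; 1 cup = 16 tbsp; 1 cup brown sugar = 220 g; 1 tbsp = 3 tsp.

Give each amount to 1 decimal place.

Scaling factor: 33/24 = 11/8 = 1.375.
bread flour: (2 tbsp + 1 tsp = 7/3 tbsp) × 11/8 ÷ 16 tbsp/cup × 127 g/cup ≈ 25.5 g
pumpkin purée: 250 g × 11/8 ÷ 28.35 g/oz ≈ 12.1 oz
applesauce: 80 g × 11/8 ÷ 28.35 g/oz ≈ 3.9 oz
all-purpose flour: (2 tbsp + 2 tsp = 8/3 tbsp) × 11/8 ÷ 16 tbsp/cup × 125 g/cup ≈ 28.6 g
brown sugar: 4 oz × 11/8 × 28.35 g/oz ÷ 220 g/cup ≈ 0.7 cup
chopped walnuts: 3 oz × 11/8 × 28.35 g/oz ≈ 116.9 g

bread flour: 25.5 g; pumpkin purée: 12.1 oz; applesauce: 3.9 oz; all-purpose flour: 28.6 g; brown sugar: 0.7 cup; chopped walnuts: 116.9 g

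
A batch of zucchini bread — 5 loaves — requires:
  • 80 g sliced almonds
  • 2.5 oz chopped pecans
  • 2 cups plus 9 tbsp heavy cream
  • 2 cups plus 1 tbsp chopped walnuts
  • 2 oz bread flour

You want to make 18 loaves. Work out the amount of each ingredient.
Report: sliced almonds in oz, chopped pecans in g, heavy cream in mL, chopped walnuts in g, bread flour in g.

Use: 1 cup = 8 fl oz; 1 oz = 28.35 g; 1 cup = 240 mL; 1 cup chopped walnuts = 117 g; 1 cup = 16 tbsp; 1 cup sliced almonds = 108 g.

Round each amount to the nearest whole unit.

Scaling factor: 18/5 = 3.6.
sliced almonds: 80 g × 18/5 ÷ 28.35 g/oz ≈ 10 oz
chopped pecans: 2.5 oz × 18/5 × 28.35 g/oz ≈ 255 g
heavy cream: (2 cup + 9 tbsp = 2.5625 cup) × 18/5 × 240 mL/cup = 2214 mL
chopped walnuts: (2 cup + 1 tbsp = 2.0625 cup) × 18/5 × 117 g/cup ≈ 869 g
bread flour: 2 oz × 18/5 × 28.35 g/oz ≈ 204 g

sliced almonds: 10 oz; chopped pecans: 255 g; heavy cream: 2214 mL; chopped walnuts: 869 g; bread flour: 204 g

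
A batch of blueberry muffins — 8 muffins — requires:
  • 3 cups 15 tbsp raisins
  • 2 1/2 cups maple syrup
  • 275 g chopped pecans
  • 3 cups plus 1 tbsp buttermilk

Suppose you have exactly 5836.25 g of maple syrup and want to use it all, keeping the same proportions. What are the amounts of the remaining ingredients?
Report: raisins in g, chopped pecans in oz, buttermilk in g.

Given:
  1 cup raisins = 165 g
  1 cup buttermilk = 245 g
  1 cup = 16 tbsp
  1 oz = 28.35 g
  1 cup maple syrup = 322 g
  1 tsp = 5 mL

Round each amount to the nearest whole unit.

The original recipe has 805 g of maple syrup, so the scaling factor is 5836.25 ÷ 805 = 29/4 = 7.25.
raisins: (3 cup + 15 tbsp = 3.9375 cup) × 29/4 × 165 g/cup ≈ 4710 g
chopped pecans: 275 g × 29/4 ÷ 28.35 g/oz ≈ 70 oz
buttermilk: (3 cup + 1 tbsp = 3.0625 cup) × 29/4 × 245 g/cup ≈ 5440 g

raisins: 4710 g; chopped pecans: 70 oz; buttermilk: 5440 g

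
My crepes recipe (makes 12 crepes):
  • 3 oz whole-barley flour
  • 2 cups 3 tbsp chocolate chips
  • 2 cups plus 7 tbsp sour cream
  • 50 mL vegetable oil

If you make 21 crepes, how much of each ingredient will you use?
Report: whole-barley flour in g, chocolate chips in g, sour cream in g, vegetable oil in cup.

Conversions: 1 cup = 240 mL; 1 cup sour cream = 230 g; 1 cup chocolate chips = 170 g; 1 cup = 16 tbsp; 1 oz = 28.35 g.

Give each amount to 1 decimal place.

Scaling factor: 21/12 = 7/4 = 1.75.
whole-barley flour: 3 oz × 7/4 × 28.35 g/oz ≈ 148.8 g
chocolate chips: (2 cup + 3 tbsp = 2.1875 cup) × 7/4 × 170 g/cup ≈ 650.8 g
sour cream: (2 cup + 7 tbsp = 2.4375 cup) × 7/4 × 230 g/cup ≈ 981.1 g
vegetable oil: 50 mL × 7/4 ÷ 240 mL/cup ≈ 0.4 cup

whole-barley flour: 148.8 g; chocolate chips: 650.8 g; sour cream: 981.1 g; vegetable oil: 0.4 cup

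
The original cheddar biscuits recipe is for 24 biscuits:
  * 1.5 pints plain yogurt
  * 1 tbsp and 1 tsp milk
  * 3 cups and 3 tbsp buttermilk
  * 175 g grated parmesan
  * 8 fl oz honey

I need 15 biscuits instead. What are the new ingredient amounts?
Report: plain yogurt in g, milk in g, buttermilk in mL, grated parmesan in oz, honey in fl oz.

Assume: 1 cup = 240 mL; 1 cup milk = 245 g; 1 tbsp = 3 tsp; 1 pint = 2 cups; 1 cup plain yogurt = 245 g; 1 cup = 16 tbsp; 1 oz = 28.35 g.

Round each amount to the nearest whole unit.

Scaling factor: 15/24 = 5/8 = 0.625.
plain yogurt: 1.5 pint × 5/8 × 2 cup/pint × 245 g/cup ≈ 459 g
milk: (1 tbsp + 1 tsp = 4/3 tbsp) × 5/8 ÷ 16 tbsp/cup × 245 g/cup ≈ 13 g
buttermilk: (3 cup + 3 tbsp = 3.1875 cup) × 5/8 × 240 mL/cup ≈ 478 mL
grated parmesan: 175 g × 5/8 ÷ 28.35 g/oz ≈ 4 oz
honey: 8 fl oz × 5/8 = 5 fl oz

plain yogurt: 459 g; milk: 13 g; buttermilk: 478 mL; grated parmesan: 4 oz; honey: 5 fl oz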